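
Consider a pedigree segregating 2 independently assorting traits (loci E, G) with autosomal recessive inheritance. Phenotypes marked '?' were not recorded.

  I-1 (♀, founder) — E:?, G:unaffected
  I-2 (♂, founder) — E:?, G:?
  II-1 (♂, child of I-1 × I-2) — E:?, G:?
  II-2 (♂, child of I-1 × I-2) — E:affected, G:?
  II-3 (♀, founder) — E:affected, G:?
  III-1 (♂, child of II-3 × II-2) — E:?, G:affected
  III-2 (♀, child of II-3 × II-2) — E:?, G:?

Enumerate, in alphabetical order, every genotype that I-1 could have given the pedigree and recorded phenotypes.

I-1 ∈ {Ee GG, Ee Gg, ee GG, ee Gg}

E/I-1 ? ·: Ee|ee
E/I-2 ? ·: Ee|ee
E/II-1 ? I-1×I-2: EE|Ee|ee
E/II-2 aff I-1×I-2: ee
E/II-3 aff ·: ee
E/III-1 ? II-3×II-2: ee
E/III-2 ? II-3×II-2: ee
⇒ E over [I-1,I-2,II-1,II-2,II-3,III-1,III-2]: 8 consistent
G/I-1 un ·: GG|Gg
G/I-2 ? ·: GG|Gg|gg
G/II-1 ? I-1×I-2: GG|Gg|gg
G/II-2 ? I-1×I-2: Gg|gg
G/II-3 ? ·: Gg|gg
G/III-1 aff II-3×II-2: gg
G/III-2 ? II-3×II-2: GG|Gg|gg
⇒ G over [I-1,I-2,II-1,II-2,II-3,III-1,III-2]: 65 consistent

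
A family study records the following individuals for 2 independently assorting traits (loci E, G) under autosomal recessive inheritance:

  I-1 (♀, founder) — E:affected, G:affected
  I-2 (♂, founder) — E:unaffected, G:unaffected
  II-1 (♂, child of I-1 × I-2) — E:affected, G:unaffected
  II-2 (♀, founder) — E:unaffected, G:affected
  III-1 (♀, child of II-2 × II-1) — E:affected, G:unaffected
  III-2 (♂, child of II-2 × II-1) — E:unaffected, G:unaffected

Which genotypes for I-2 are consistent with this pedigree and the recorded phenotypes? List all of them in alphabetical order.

E/I-1 aff ·: ee
E/I-2 un ·: Ee
E/II-1 aff I-1×I-2: ee
E/II-2 un ·: Ee
E/III-1 aff II-2×II-1: ee
E/III-2 un II-2×II-1: Ee
⇒ E over [I-1,I-2,II-1,II-2,III-1,III-2]: 1 consistent
G/I-1 aff ·: gg
G/I-2 un ·: GG|Gg
G/II-1 un I-1×I-2: Gg
G/II-2 aff ·: gg
G/III-1 un II-2×II-1: Gg
G/III-2 un II-2×II-1: Gg
⇒ G over [I-1,I-2,II-1,II-2,III-1,III-2]: 2 consistent

I-2 ∈ {Ee GG, Ee Gg}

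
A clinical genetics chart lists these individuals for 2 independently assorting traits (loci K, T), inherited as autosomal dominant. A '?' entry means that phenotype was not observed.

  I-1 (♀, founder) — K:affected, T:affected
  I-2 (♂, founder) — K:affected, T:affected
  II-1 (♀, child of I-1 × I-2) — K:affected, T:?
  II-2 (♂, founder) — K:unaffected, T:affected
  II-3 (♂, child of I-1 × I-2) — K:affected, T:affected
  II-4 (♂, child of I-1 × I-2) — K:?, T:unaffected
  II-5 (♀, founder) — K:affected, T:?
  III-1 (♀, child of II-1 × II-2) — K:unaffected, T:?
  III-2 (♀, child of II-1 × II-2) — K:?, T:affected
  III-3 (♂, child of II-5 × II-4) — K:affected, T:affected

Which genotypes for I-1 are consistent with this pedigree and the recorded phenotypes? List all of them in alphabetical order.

I-1 ∈ {KK Tt, Kk Tt}

K/I-1 aff ·: Kk|KK
K/I-2 aff ·: Kk|KK
K/II-1 aff I-1×I-2: Kk
K/II-2 un ·: kk
K/II-3 aff I-1×I-2: Kk|KK
K/II-4 ? I-1×I-2: kk|Kk|KK
K/II-5 aff ·: Kk|KK
K/III-1 un II-1×II-2: kk
K/III-2 ? II-1×II-2: kk|Kk
K/III-3 aff II-5×II-4: Kk|KK
⇒ K over [I-1,I-2,II-1,II-2,II-3,II-4,II-5,III-1,III-2,III-3]: 92 consistent
T/I-1 aff ·: Tt
T/I-2 aff ·: Tt
T/II-1 ? I-1×I-2: tt|Tt|TT
T/II-2 aff ·: Tt|TT
T/II-3 aff I-1×I-2: Tt|TT
T/II-4 un I-1×I-2: tt
T/II-5 ? ·: Tt|TT
T/III-1 ? II-1×II-2: tt|Tt|TT
T/III-2 aff II-1×II-2: Tt|TT
T/III-3 aff II-5×II-4: Tt
⇒ T over [I-1,I-2,II-1,II-2,II-3,II-4,II-5,III-1,III-2,III-3]: 72 consistent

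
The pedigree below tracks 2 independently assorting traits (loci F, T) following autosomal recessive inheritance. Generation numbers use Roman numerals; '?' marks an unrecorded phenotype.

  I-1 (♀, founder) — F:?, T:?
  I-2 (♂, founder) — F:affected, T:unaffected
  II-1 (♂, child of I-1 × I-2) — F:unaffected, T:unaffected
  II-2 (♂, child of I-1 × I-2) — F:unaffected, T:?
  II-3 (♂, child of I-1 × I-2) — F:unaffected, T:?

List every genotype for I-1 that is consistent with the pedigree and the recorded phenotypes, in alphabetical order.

I-1 ∈ {FF TT, FF Tt, FF tt, Ff TT, Ff Tt, Ff tt}

F/I-1 ? ·: FF|Ff
F/I-2 aff ·: ff
F/II-1 un I-1×I-2: Ff
F/II-2 un I-1×I-2: Ff
F/II-3 un I-1×I-2: Ff
⇒ F over [I-1,I-2,II-1,II-2,II-3]: 2 consistent
T/I-1 ? ·: TT|Tt|tt
T/I-2 un ·: TT|Tt
T/II-1 un I-1×I-2: TT|Tt
T/II-2 ? I-1×I-2: TT|Tt|tt
T/II-3 ? I-1×I-2: TT|Tt|tt
⇒ T over [I-1,I-2,II-1,II-2,II-3]: 40 consistent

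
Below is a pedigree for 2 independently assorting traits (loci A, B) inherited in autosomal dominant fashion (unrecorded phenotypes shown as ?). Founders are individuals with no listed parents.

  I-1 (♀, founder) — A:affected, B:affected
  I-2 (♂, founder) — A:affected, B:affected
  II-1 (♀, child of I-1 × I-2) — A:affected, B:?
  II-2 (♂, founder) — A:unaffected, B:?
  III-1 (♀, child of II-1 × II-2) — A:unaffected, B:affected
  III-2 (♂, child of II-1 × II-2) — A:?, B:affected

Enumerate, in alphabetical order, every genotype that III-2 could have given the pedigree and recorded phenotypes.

A/I-1 aff ·: Aa|AA
A/I-2 aff ·: Aa|AA
A/II-1 aff I-1×I-2: Aa
A/II-2 un ·: aa
A/III-1 un II-1×II-2: aa
A/III-2 ? II-1×II-2: aa|Aa
⇒ A over [I-1,I-2,II-1,II-2,III-1,III-2]: 6 consistent
B/I-1 aff ·: Bb|BB
B/I-2 aff ·: Bb|BB
B/II-1 ? I-1×I-2: bb|Bb|BB
B/II-2 ? ·: bb|Bb|BB
B/III-1 aff II-1×II-2: Bb|BB
B/III-2 aff II-1×II-2: Bb|BB
⇒ B over [I-1,I-2,II-1,II-2,III-1,III-2]: 53 consistent

III-2 ∈ {Aa BB, Aa Bb, aa BB, aa Bb}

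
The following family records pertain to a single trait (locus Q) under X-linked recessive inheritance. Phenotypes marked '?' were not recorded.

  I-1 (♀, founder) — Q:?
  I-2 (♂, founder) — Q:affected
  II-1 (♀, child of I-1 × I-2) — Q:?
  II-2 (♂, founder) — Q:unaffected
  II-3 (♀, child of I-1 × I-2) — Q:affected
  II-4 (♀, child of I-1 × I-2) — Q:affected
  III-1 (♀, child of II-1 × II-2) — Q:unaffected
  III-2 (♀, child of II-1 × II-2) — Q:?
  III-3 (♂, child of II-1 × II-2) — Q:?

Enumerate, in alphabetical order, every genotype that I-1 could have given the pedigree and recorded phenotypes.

I-1 ∈ {X^QX^q, X^qX^q}

Q/I-1 ? ·: X^QX^q|X^qX^q
Q/I-2 aff ·: X^qY
Q/II-1 ? I-1×I-2: X^QX^q|X^qX^q
Q/II-2 un ·: X^QY
Q/II-3 aff I-1×I-2: X^qX^q
Q/II-4 aff I-1×I-2: X^qX^q
Q/III-1 un II-1×II-2: X^QX^Q|X^QX^q
Q/III-2 ? II-1×II-2: X^QX^Q|X^QX^q
Q/III-3 ? II-1×II-2: X^QY|X^qY
⇒ Q over [I-1,I-2,II-1,II-2,II-3,II-4,III-1,III-2,III-3]: 10 consistent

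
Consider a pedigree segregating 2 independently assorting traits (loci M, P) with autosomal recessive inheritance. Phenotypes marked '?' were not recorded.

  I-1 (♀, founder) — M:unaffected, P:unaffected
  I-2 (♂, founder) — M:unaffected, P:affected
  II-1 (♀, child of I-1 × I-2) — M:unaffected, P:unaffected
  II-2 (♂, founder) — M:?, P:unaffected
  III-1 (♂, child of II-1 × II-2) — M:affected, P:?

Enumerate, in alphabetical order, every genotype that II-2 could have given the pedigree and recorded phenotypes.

II-2 ∈ {Mm PP, Mm Pp, mm PP, mm Pp}

M/I-1 un ·: MM|Mm
M/I-2 un ·: MM|Mm
M/II-1 un I-1×I-2: Mm
M/II-2 ? ·: Mm|mm
M/III-1 aff II-1×II-2: mm
⇒ M over [I-1,I-2,II-1,II-2,III-1]: 6 consistent
P/I-1 un ·: PP|Pp
P/I-2 aff ·: pp
P/II-1 un I-1×I-2: Pp
P/II-2 un ·: PP|Pp
P/III-1 ? II-1×II-2: PP|Pp|pp
⇒ P over [I-1,I-2,II-1,II-2,III-1]: 10 consistent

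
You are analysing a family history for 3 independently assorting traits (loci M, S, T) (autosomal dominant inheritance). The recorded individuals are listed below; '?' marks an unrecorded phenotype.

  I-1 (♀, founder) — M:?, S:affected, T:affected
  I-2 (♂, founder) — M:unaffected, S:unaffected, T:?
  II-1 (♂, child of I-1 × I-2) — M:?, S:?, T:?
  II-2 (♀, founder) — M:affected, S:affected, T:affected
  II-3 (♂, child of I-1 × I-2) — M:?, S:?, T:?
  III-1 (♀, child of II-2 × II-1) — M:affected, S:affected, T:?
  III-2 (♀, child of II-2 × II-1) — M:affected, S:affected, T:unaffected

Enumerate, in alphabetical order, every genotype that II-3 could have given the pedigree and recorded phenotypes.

M/I-1 ? ·: mm|Mm|MM
M/I-2 un ·: mm
M/II-1 ? I-1×I-2: mm|Mm
M/II-2 aff ·: Mm|MM
M/II-3 ? I-1×I-2: mm|Mm
M/III-1 aff II-2×II-1: Mm|MM
M/III-2 aff II-2×II-1: Mm|MM
⇒ M over [I-1,I-2,II-1,II-2,II-3,III-1,III-2]: 30 consistent
S/I-1 aff ·: Ss|SS
S/I-2 un ·: ss
S/II-1 ? I-1×I-2: ss|Ss
S/II-2 aff ·: Ss|SS
S/II-3 ? I-1×I-2: ss|Ss
S/III-1 aff II-2×II-1: Ss|SS
S/III-2 aff II-2×II-1: Ss|SS
⇒ S over [I-1,I-2,II-1,II-2,II-3,III-1,III-2]: 28 consistent
T/I-1 aff ·: Tt|TT
T/I-2 ? ·: tt|Tt|TT
T/II-1 ? I-1×I-2: tt|Tt
T/II-2 aff ·: Tt
T/II-3 ? I-1×I-2: tt|Tt|TT
T/III-1 ? II-2×II-1: tt|Tt|TT
T/III-2 un II-2×II-1: tt
⇒ T over [I-1,I-2,II-1,II-2,II-3,III-1,III-2]: 40 consistent

II-3 ∈ {Mm Ss TT, Mm Ss Tt, Mm Ss tt, Mm ss TT, Mm ss Tt, Mm ss tt, mm Ss TT, mm Ss Tt, mm Ss tt, mm ss TT, mm ss Tt, mm ss tt}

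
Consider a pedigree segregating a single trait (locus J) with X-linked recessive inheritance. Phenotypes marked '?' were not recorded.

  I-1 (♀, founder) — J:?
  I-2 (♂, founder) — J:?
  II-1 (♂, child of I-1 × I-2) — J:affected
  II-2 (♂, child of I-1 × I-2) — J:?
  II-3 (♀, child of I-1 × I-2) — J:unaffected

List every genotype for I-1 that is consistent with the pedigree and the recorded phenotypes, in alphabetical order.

I-1 ∈ {X^JX^j, X^jX^j}

J/I-1 ? ·: X^JX^j|X^jX^j
J/I-2 ? ·: X^JY|X^jY
J/II-1 aff I-1×I-2: X^jY
J/II-2 ? I-1×I-2: X^JY|X^jY
J/II-3 un I-1×I-2: X^JX^J|X^JX^j
⇒ J over [I-1,I-2,II-1,II-2,II-3]: 7 consistent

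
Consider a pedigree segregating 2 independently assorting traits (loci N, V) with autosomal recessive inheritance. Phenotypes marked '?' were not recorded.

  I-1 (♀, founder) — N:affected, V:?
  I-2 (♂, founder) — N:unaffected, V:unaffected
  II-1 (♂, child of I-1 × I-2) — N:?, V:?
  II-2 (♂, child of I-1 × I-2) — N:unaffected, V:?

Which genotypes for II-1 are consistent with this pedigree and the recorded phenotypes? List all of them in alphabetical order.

II-1 ∈ {Nn VV, Nn Vv, Nn vv, nn VV, nn Vv, nn vv}

N/I-1 aff ·: nn
N/I-2 un ·: NN|Nn
N/II-1 ? I-1×I-2: Nn|nn
N/II-2 un I-1×I-2: Nn
⇒ N over [I-1,I-2,II-1,II-2]: 3 consistent
V/I-1 ? ·: VV|Vv|vv
V/I-2 un ·: VV|Vv
V/II-1 ? I-1×I-2: VV|Vv|vv
V/II-2 ? I-1×I-2: VV|Vv|vv
⇒ V over [I-1,I-2,II-1,II-2]: 23 consistent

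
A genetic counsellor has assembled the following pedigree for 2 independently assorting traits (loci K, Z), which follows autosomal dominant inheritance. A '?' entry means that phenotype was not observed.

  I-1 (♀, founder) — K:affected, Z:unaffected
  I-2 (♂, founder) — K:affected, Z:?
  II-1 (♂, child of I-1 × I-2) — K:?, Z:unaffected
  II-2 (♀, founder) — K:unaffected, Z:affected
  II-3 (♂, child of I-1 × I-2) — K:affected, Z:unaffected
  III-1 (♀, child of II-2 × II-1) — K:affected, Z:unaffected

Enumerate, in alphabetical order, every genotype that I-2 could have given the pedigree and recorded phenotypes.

I-2 ∈ {KK Zz, KK zz, Kk Zz, Kk zz}

K/I-1 aff ·: Kk|KK
K/I-2 aff ·: Kk|KK
K/II-1 ? I-1×I-2: Kk|KK
K/II-2 un ·: kk
K/II-3 aff I-1×I-2: Kk|KK
K/III-1 aff II-2×II-1: Kk
⇒ K over [I-1,I-2,II-1,II-2,II-3,III-1]: 13 consistent
Z/I-1 un ·: zz
Z/I-2 ? ·: zz|Zz
Z/II-1 un I-1×I-2: zz
Z/II-2 aff ·: Zz
Z/II-3 un I-1×I-2: zz
Z/III-1 un II-2×II-1: zz
⇒ Z over [I-1,I-2,II-1,II-2,II-3,III-1]: 2 consistent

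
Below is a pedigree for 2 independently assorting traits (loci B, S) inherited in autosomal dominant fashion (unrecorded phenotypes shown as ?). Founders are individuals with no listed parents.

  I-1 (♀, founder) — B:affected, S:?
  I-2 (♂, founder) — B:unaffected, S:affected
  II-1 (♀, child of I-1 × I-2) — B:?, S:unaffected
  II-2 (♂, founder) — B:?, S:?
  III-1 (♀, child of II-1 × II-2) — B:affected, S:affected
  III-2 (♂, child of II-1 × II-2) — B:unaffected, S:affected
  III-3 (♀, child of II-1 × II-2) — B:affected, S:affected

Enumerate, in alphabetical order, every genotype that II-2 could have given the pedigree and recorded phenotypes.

B/I-1 aff ·: Bb|BB
B/I-2 un ·: bb
B/II-1 ? I-1×I-2: bb|Bb
B/II-2 ? ·: bb|Bb
B/III-1 aff II-1×II-2: Bb|BB
B/III-2 un II-1×II-2: bb
B/III-3 aff II-1×II-2: Bb|BB
⇒ B over [I-1,I-2,II-1,II-2,III-1,III-2,III-3]: 11 consistent
S/I-1 ? ·: ss|Ss
S/I-2 aff ·: Ss
S/II-1 un I-1×I-2: ss
S/II-2 ? ·: Ss|SS
S/III-1 aff II-1×II-2: Ss
S/III-2 aff II-1×II-2: Ss
S/III-3 aff II-1×II-2: Ss
⇒ S over [I-1,I-2,II-1,II-2,III-1,III-2,III-3]: 4 consistent

II-2 ∈ {Bb SS, Bb Ss, bb SS, bb Ss}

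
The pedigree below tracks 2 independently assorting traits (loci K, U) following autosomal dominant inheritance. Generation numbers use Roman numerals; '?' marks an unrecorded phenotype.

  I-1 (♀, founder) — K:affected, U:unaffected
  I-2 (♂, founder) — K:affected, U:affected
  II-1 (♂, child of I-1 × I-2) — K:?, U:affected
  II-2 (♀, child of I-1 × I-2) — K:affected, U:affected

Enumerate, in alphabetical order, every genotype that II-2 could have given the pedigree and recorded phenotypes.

II-2 ∈ {KK Uu, Kk Uu}

K/I-1 aff ·: Kk|KK
K/I-2 aff ·: Kk|KK
K/II-1 ? I-1×I-2: kk|Kk|KK
K/II-2 aff I-1×I-2: Kk|KK
⇒ K over [I-1,I-2,II-1,II-2]: 15 consistent
U/I-1 un ·: uu
U/I-2 aff ·: Uu|UU
U/II-1 aff I-1×I-2: Uu
U/II-2 aff I-1×I-2: Uu
⇒ U over [I-1,I-2,II-1,II-2]: 2 consistent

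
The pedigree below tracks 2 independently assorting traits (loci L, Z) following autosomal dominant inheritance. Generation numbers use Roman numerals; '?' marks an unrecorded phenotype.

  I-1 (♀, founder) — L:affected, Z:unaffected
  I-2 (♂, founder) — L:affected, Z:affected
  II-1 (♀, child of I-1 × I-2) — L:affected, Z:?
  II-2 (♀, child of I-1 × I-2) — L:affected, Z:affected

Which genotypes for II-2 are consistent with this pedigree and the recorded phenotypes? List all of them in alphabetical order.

II-2 ∈ {LL Zz, Ll Zz}

L/I-1 aff ·: Ll|LL
L/I-2 aff ·: Ll|LL
L/II-1 aff I-1×I-2: Ll|LL
L/II-2 aff I-1×I-2: Ll|LL
⇒ L over [I-1,I-2,II-1,II-2]: 13 consistent
Z/I-1 un ·: zz
Z/I-2 aff ·: Zz|ZZ
Z/II-1 ? I-1×I-2: zz|Zz
Z/II-2 aff I-1×I-2: Zz
⇒ Z over [I-1,I-2,II-1,II-2]: 3 consistent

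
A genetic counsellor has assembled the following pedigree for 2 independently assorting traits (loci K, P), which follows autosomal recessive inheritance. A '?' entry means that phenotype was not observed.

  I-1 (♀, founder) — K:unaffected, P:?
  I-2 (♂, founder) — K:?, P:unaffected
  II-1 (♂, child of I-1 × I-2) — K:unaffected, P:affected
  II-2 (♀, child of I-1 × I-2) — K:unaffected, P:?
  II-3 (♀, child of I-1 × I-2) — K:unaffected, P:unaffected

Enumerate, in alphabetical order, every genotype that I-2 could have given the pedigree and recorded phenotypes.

I-2 ∈ {KK Pp, Kk Pp, kk Pp}

K/I-1 un ·: KK|Kk
K/I-2 ? ·: KK|Kk|kk
K/II-1 un I-1×I-2: KK|Kk
K/II-2 un I-1×I-2: KK|Kk
K/II-3 un I-1×I-2: KK|Kk
⇒ K over [I-1,I-2,II-1,II-2,II-3]: 27 consistent
P/I-1 ? ·: Pp|pp
P/I-2 un ·: Pp
P/II-1 aff I-1×I-2: pp
P/II-2 ? I-1×I-2: PP|Pp|pp
P/II-3 un I-1×I-2: PP|Pp
⇒ P over [I-1,I-2,II-1,II-2,II-3]: 8 consistent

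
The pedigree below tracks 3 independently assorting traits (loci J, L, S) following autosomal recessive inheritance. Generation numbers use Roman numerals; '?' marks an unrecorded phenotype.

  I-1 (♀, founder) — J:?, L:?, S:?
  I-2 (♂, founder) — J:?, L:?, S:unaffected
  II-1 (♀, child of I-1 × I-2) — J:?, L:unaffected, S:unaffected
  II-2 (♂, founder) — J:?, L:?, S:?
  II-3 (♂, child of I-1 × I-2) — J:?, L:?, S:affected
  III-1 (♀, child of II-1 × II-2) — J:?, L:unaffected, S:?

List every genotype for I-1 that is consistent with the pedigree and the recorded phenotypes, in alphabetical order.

I-1 ∈ {JJ LL Ss, JJ LL ss, JJ Ll Ss, JJ Ll ss, JJ ll Ss, JJ ll ss, Jj LL Ss, Jj LL ss, Jj Ll Ss, Jj Ll ss, Jj ll Ss, Jj ll ss, jj LL Ss, jj LL ss, jj Ll Ss, jj Ll ss, jj ll Ss, jj ll ss}

J/I-1 ? ·: JJ|Jj|jj
J/I-2 ? ·: JJ|Jj|jj
J/II-1 ? I-1×I-2: JJ|Jj|jj
J/II-2 ? ·: JJ|Jj|jj
J/II-3 ? I-1×I-2: JJ|Jj|jj
J/III-1 ? II-1×II-2: JJ|Jj|jj
⇒ J over [I-1,I-2,II-1,II-2,II-3,III-1]: 155 consistent
L/I-1 ? ·: LL|Ll|ll
L/I-2 ? ·: LL|Ll|ll
L/II-1 un I-1×I-2: LL|Ll
L/II-2 ? ·: LL|Ll|ll
L/II-3 ? I-1×I-2: LL|Ll|ll
L/III-1 un II-1×II-2: LL|Ll
⇒ L over [I-1,I-2,II-1,II-2,II-3,III-1]: 97 consistent
S/I-1 ? ·: Ss|ss
S/I-2 un ·: Ss
S/II-1 un I-1×I-2: SS|Ss
S/II-2 ? ·: SS|Ss|ss
S/II-3 aff I-1×I-2: ss
S/III-1 ? II-1×II-2: SS|Ss|ss
⇒ S over [I-1,I-2,II-1,II-2,II-3,III-1]: 18 consistent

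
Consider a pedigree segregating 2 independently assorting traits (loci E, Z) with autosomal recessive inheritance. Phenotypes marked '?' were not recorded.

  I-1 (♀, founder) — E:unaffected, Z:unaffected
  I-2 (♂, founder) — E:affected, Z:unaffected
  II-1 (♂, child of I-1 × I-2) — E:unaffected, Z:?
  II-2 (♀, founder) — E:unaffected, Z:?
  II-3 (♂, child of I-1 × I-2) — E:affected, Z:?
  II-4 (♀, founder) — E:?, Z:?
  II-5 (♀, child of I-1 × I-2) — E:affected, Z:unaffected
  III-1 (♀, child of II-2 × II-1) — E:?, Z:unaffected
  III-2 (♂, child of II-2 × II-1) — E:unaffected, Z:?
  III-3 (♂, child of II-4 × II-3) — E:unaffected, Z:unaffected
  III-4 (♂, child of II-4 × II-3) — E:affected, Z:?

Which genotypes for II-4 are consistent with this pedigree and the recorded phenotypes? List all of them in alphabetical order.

II-4 ∈ {Ee ZZ, Ee Zz, Ee zz}

E/I-1 un ·: Ee
E/I-2 aff ·: ee
E/II-1 un I-1×I-2: Ee
E/II-2 un ·: EE|Ee
E/II-3 aff I-1×I-2: ee
E/II-4 ? ·: Ee
E/II-5 aff I-1×I-2: ee
E/III-1 ? II-2×II-1: EE|Ee|ee
E/III-2 un II-2×II-1: EE|Ee
E/III-3 un II-4×II-3: Ee
E/III-4 aff II-4×II-3: ee
⇒ E over [I-1,I-2,II-1,II-2,II-3,II-4,II-5,III-1,III-2,III-3,III-4]: 10 consistent
Z/I-1 un ·: ZZ|Zz
Z/I-2 un ·: ZZ|Zz
Z/II-1 ? I-1×I-2: ZZ|Zz|zz
Z/II-2 ? ·: ZZ|Zz|zz
Z/II-3 ? I-1×I-2: ZZ|Zz|zz
Z/II-4 ? ·: ZZ|Zz|zz
Z/II-5 un I-1×I-2: ZZ|Zz
Z/III-1 un II-2×II-1: ZZ|Zz
Z/III-2 ? II-2×II-1: ZZ|Zz|zz
Z/III-3 un II-4×II-3: ZZ|Zz
Z/III-4 ? II-4×II-3: ZZ|Zz|zz
⇒ Z over [I-1,I-2,II-1,II-2,II-3,II-4,II-5,III-1,III-2,III-3,III-4]: 2214 consistent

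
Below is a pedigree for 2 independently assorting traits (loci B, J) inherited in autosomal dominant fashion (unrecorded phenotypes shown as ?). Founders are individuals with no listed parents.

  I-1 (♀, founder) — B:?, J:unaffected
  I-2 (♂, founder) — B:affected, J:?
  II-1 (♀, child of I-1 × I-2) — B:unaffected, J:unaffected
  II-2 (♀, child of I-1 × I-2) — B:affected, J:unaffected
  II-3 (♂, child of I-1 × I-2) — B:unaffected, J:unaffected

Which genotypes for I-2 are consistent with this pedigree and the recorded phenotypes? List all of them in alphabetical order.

B/I-1 ? ·: bb|Bb
B/I-2 aff ·: Bb
B/II-1 un I-1×I-2: bb
B/II-2 aff I-1×I-2: Bb|BB
B/II-3 un I-1×I-2: bb
⇒ B over [I-1,I-2,II-1,II-2,II-3]: 3 consistent
J/I-1 un ·: jj
J/I-2 ? ·: jj|Jj
J/II-1 un I-1×I-2: jj
J/II-2 un I-1×I-2: jj
J/II-3 un I-1×I-2: jj
⇒ J over [I-1,I-2,II-1,II-2,II-3]: 2 consistent

I-2 ∈ {Bb Jj, Bb jj}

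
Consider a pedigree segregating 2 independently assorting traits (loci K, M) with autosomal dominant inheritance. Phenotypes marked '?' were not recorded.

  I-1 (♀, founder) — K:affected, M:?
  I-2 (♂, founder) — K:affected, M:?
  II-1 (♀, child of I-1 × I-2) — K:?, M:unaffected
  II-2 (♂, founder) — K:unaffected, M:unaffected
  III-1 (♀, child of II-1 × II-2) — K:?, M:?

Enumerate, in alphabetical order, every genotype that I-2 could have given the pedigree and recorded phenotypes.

I-2 ∈ {KK Mm, KK mm, Kk Mm, Kk mm}

K/I-1 aff ·: Kk|KK
K/I-2 aff ·: Kk|KK
K/II-1 ? I-1×I-2: kk|Kk|KK
K/II-2 un ·: kk
K/III-1 ? II-1×II-2: kk|Kk
⇒ K over [I-1,I-2,II-1,II-2,III-1]: 11 consistent
M/I-1 ? ·: mm|Mm
M/I-2 ? ·: mm|Mm
M/II-1 un I-1×I-2: mm
M/II-2 un ·: mm
M/III-1 ? II-1×II-2: mm
⇒ M over [I-1,I-2,II-1,II-2,III-1]: 4 consistent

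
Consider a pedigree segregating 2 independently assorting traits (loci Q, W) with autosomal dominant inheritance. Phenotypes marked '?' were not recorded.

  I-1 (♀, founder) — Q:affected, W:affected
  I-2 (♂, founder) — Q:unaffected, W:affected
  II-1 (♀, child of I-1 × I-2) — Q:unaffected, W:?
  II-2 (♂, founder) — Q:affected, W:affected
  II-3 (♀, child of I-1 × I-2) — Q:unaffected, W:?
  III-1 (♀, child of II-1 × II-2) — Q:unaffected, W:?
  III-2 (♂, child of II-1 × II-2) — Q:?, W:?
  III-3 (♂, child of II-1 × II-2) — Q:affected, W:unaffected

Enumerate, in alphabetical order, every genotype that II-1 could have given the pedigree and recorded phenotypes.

II-1 ∈ {qq Ww, qq ww}

Q/I-1 aff ·: Qq
Q/I-2 un ·: qq
Q/II-1 un I-1×I-2: qq
Q/II-2 aff ·: Qq
Q/II-3 un I-1×I-2: qq
Q/III-1 un II-1×II-2: qq
Q/III-2 ? II-1×II-2: qq|Qq
Q/III-3 aff II-1×II-2: Qq
⇒ Q over [I-1,I-2,II-1,II-2,II-3,III-1,III-2,III-3]: 2 consistent
W/I-1 aff ·: Ww|WW
W/I-2 aff ·: Ww|WW
W/II-1 ? I-1×I-2: ww|Ww
W/II-2 aff ·: Ww
W/II-3 ? I-1×I-2: ww|Ww|WW
W/III-1 ? II-1×II-2: ww|Ww|WW
W/III-2 ? II-1×II-2: ww|Ww|WW
W/III-3 un II-1×II-2: ww
⇒ W over [I-1,I-2,II-1,II-2,II-3,III-1,III-2,III-3]: 75 consistent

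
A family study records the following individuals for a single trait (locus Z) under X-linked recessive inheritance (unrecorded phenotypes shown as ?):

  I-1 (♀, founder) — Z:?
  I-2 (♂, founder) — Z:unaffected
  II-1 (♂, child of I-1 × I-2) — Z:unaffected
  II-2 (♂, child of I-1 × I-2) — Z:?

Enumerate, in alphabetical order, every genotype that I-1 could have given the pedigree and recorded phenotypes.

I-1 ∈ {X^ZX^Z, X^ZX^z}

Z/I-1 ? ·: X^ZX^Z|X^ZX^z
Z/I-2 un ·: X^ZY
Z/II-1 un I-1×I-2: X^ZY
Z/II-2 ? I-1×I-2: X^ZY|X^zY
⇒ Z over [I-1,I-2,II-1,II-2]: 3 consistent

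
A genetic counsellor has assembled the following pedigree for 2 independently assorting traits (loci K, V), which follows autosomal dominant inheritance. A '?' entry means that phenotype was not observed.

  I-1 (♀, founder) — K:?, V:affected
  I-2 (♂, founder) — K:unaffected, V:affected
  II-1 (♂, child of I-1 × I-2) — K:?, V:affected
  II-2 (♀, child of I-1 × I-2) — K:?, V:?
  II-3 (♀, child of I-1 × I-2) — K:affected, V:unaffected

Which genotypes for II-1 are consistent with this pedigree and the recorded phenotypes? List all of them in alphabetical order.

K/I-1 ? ·: Kk|KK
K/I-2 un ·: kk
K/II-1 ? I-1×I-2: kk|Kk
K/II-2 ? I-1×I-2: kk|Kk
K/II-3 aff I-1×I-2: Kk
⇒ K over [I-1,I-2,II-1,II-2,II-3]: 5 consistent
V/I-1 aff ·: Vv
V/I-2 aff ·: Vv
V/II-1 aff I-1×I-2: Vv|VV
V/II-2 ? I-1×I-2: vv|Vv|VV
V/II-3 un I-1×I-2: vv
⇒ V over [I-1,I-2,II-1,II-2,II-3]: 6 consistent

II-1 ∈ {Kk VV, Kk Vv, kk VV, kk Vv}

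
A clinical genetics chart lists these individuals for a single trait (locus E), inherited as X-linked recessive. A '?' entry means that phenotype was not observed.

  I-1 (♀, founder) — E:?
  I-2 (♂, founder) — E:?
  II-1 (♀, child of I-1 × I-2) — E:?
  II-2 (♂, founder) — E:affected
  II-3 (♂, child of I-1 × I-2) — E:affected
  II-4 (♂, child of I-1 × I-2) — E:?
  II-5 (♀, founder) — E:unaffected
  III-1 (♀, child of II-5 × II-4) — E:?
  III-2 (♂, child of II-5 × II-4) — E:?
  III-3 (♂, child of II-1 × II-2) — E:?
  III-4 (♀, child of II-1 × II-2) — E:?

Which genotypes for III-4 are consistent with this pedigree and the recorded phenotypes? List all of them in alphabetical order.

E/I-1 ? ·: X^EX^e|X^eX^e
E/I-2 ? ·: X^EY|X^eY
E/II-1 ? I-1×I-2: X^EX^E|X^EX^e|X^eX^e
E/II-2 aff ·: X^eY
E/II-3 aff I-1×I-2: X^eY
E/II-4 ? I-1×I-2: X^EY|X^eY
E/II-5 un ·: X^EX^E|X^EX^e
E/III-1 ? II-5×II-4: X^EX^E|X^EX^e|X^eX^e
E/III-2 ? II-5×II-4: X^EY|X^eY
E/III-3 ? II-1×II-2: X^EY|X^eY
E/III-4 ? II-1×II-2: X^EX^e|X^eX^e
⇒ E over [I-1,I-2,II-1,II-2,II-3,II-4,II-5,III-1,III-2,III-3,III-4]: 125 consistent

III-4 ∈ {X^EX^e, X^eX^e}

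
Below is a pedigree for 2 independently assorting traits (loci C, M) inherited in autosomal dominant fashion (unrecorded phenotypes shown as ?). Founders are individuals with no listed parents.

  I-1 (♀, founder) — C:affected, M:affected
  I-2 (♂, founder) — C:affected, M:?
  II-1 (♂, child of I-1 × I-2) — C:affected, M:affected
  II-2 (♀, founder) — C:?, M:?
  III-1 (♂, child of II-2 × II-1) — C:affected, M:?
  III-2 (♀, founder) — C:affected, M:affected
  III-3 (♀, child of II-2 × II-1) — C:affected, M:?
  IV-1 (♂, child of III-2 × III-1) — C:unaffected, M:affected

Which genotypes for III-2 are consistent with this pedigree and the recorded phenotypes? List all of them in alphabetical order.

C/I-1 aff ·: Cc|CC
C/I-2 aff ·: Cc|CC
C/II-1 aff I-1×I-2: Cc|CC
C/II-2 ? ·: cc|Cc|CC
C/III-1 aff II-2×II-1: Cc
C/III-2 aff ·: Cc
C/III-3 aff II-2×II-1: Cc|CC
C/IV-1 un III-2×III-1: cc
⇒ C over [I-1,I-2,II-1,II-2,III-1,III-2,III-3,IV-1]: 27 consistent
M/I-1 aff ·: Mm|MM
M/I-2 ? ·: mm|Mm|MM
M/II-1 aff I-1×I-2: Mm|MM
M/II-2 ? ·: mm|Mm|MM
M/III-1 ? II-2×II-1: mm|Mm|MM
M/III-2 aff ·: Mm|MM
M/III-3 ? II-2×II-1: mm|Mm|MM
M/IV-1 aff III-2×III-1: Mm|MM
⇒ M over [I-1,I-2,II-1,II-2,III-1,III-2,III-3,IV-1]: 349 consistent

III-2 ∈ {Cc MM, Cc Mm}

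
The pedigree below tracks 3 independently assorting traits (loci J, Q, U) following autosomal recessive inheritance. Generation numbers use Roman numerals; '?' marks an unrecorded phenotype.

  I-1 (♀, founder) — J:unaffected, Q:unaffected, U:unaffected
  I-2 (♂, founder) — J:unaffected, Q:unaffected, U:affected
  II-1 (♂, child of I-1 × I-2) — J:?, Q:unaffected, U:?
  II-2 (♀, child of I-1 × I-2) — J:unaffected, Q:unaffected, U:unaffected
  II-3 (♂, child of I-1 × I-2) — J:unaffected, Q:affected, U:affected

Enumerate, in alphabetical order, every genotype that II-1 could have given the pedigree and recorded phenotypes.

J/I-1 un ·: JJ|Jj
J/I-2 un ·: JJ|Jj
J/II-1 ? I-1×I-2: JJ|Jj|jj
J/II-2 un I-1×I-2: JJ|Jj
J/II-3 un I-1×I-2: JJ|Jj
⇒ J over [I-1,I-2,II-1,II-2,II-3]: 29 consistent
Q/I-1 un ·: Qq
Q/I-2 un ·: Qq
Q/II-1 un I-1×I-2: QQ|Qq
Q/II-2 un I-1×I-2: QQ|Qq
Q/II-3 aff I-1×I-2: qq
⇒ Q over [I-1,I-2,II-1,II-2,II-3]: 4 consistent
U/I-1 un ·: Uu
U/I-2 aff ·: uu
U/II-1 ? I-1×I-2: Uu|uu
U/II-2 un I-1×I-2: Uu
U/II-3 aff I-1×I-2: uu
⇒ U over [I-1,I-2,II-1,II-2,II-3]: 2 consistent

II-1 ∈ {JJ QQ Uu, JJ QQ uu, JJ Qq Uu, JJ Qq uu, Jj QQ Uu, Jj QQ uu, Jj Qq Uu, Jj Qq uu, jj QQ Uu, jj QQ uu, jj Qq Uu, jj Qq uu}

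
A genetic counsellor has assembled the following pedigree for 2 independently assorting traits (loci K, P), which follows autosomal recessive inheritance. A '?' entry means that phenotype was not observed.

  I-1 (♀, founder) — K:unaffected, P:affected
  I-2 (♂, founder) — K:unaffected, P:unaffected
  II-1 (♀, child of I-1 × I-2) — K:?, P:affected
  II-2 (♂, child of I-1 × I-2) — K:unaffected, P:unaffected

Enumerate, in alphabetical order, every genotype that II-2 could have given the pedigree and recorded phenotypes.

K/I-1 un ·: KK|Kk
K/I-2 un ·: KK|Kk
K/II-1 ? I-1×I-2: KK|Kk|kk
K/II-2 un I-1×I-2: KK|Kk
⇒ K over [I-1,I-2,II-1,II-2]: 15 consistent
P/I-1 aff ·: pp
P/I-2 un ·: Pp
P/II-1 aff I-1×I-2: pp
P/II-2 un I-1×I-2: Pp
⇒ P over [I-1,I-2,II-1,II-2]: 1 consistent

II-2 ∈ {KK Pp, Kk Pp}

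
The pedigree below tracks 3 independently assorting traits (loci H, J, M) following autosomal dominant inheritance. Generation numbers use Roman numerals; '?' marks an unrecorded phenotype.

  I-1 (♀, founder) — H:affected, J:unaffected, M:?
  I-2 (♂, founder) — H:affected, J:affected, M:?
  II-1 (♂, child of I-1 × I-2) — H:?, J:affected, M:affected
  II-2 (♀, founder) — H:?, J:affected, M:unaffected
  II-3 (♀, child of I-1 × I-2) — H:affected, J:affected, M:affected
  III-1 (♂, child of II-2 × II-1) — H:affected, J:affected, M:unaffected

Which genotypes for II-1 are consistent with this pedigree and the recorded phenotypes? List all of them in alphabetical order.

H/I-1 aff ·: Hh|HH
H/I-2 aff ·: Hh|HH
H/II-1 ? I-1×I-2: hh|Hh|HH
H/II-2 ? ·: hh|Hh|HH
H/II-3 aff I-1×I-2: Hh|HH
H/III-1 aff II-2×II-1: Hh|HH
⇒ H over [I-1,I-2,II-1,II-2,II-3,III-1]: 62 consistent
J/I-1 un ·: jj
J/I-2 aff ·: Jj|JJ
J/II-1 aff I-1×I-2: Jj
J/II-2 aff ·: Jj|JJ
J/II-3 aff I-1×I-2: Jj
J/III-1 aff II-2×II-1: Jj|JJ
⇒ J over [I-1,I-2,II-1,II-2,II-3,III-1]: 8 consistent
M/I-1 ? ·: mm|Mm|MM
M/I-2 ? ·: mm|Mm|MM
M/II-1 aff I-1×I-2: Mm
M/II-2 un ·: mm
M/II-3 aff I-1×I-2: Mm|MM
M/III-1 un II-2×II-1: mm
⇒ M over [I-1,I-2,II-1,II-2,II-3,III-1]: 10 consistent

II-1 ∈ {HH Jj Mm, Hh Jj Mm, hh Jj Mm}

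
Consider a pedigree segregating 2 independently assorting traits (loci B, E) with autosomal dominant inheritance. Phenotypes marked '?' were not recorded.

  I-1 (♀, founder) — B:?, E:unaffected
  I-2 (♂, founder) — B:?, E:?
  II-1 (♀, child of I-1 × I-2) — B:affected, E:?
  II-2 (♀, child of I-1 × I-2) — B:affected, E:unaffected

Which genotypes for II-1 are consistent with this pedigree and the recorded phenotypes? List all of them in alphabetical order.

B/I-1 ? ·: bb|Bb|BB
B/I-2 ? ·: bb|Bb|BB
B/II-1 aff I-1×I-2: Bb|BB
B/II-2 aff I-1×I-2: Bb|BB
⇒ B over [I-1,I-2,II-1,II-2]: 17 consistent
E/I-1 un ·: ee
E/I-2 ? ·: ee|Ee
E/II-1 ? I-1×I-2: ee|Ee
E/II-2 un I-1×I-2: ee
⇒ E over [I-1,I-2,II-1,II-2]: 3 consistent

II-1 ∈ {BB Ee, BB ee, Bb Ee, Bb ee}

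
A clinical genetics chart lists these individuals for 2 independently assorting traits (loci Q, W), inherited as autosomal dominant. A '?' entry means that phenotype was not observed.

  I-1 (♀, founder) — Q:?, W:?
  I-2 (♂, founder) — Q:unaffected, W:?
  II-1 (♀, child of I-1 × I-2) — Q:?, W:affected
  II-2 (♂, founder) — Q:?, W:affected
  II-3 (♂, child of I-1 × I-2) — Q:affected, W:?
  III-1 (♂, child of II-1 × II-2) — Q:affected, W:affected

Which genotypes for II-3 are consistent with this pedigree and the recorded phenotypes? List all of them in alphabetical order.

II-3 ∈ {Qq WW, Qq Ww, Qq ww}

Q/I-1 ? ·: Qq|QQ
Q/I-2 un ·: qq
Q/II-1 ? I-1×I-2: qq|Qq
Q/II-2 ? ·: qq|Qq|QQ
Q/II-3 aff I-1×I-2: Qq
Q/III-1 aff II-1×II-2: Qq|QQ
⇒ Q over [I-1,I-2,II-1,II-2,II-3,III-1]: 12 consistent
W/I-1 ? ·: ww|Ww|WW
W/I-2 ? ·: ww|Ww|WW
W/II-1 aff I-1×I-2: Ww|WW
W/II-2 aff ·: Ww|WW
W/II-3 ? I-1×I-2: ww|Ww|WW
W/III-1 aff II-1×II-2: Ww|WW
⇒ W over [I-1,I-2,II-1,II-2,II-3,III-1]: 76 consistent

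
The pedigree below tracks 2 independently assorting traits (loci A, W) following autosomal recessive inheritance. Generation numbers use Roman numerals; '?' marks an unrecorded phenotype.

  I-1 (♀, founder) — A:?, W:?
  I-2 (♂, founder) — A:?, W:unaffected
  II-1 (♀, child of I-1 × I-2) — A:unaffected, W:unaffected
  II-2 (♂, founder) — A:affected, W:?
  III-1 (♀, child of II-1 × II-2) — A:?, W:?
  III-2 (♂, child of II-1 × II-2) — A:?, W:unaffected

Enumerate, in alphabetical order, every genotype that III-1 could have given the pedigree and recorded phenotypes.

III-1 ∈ {Aa WW, Aa Ww, Aa ww, aa WW, aa Ww, aa ww}

A/I-1 ? ·: AA|Aa|aa
A/I-2 ? ·: AA|Aa|aa
A/II-1 un I-1×I-2: AA|Aa
A/II-2 aff ·: aa
A/III-1 ? II-1×II-2: Aa|aa
A/III-2 ? II-1×II-2: Aa|aa
⇒ A over [I-1,I-2,II-1,II-2,III-1,III-2]: 32 consistent
W/I-1 ? ·: WW|Ww|ww
W/I-2 un ·: WW|Ww
W/II-1 un I-1×I-2: WW|Ww
W/II-2 ? ·: WW|Ww|ww
W/III-1 ? II-1×II-2: WW|Ww|ww
W/III-2 un II-1×II-2: WW|Ww
⇒ W over [I-1,I-2,II-1,II-2,III-1,III-2]: 84 consistent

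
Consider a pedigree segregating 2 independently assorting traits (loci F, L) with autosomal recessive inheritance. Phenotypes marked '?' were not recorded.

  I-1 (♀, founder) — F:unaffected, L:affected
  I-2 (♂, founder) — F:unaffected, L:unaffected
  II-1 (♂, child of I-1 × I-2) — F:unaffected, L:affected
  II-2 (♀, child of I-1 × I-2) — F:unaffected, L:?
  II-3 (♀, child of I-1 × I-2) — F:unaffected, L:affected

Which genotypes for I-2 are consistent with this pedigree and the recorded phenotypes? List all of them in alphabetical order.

F/I-1 un ·: FF|Ff
F/I-2 un ·: FF|Ff
F/II-1 un I-1×I-2: FF|Ff
F/II-2 un I-1×I-2: FF|Ff
F/II-3 un I-1×I-2: FF|Ff
⇒ F over [I-1,I-2,II-1,II-2,II-3]: 25 consistent
L/I-1 aff ·: ll
L/I-2 un ·: Ll
L/II-1 aff I-1×I-2: ll
L/II-2 ? I-1×I-2: Ll|ll
L/II-3 aff I-1×I-2: ll
⇒ L over [I-1,I-2,II-1,II-2,II-3]: 2 consistent

I-2 ∈ {FF Ll, Ff Ll}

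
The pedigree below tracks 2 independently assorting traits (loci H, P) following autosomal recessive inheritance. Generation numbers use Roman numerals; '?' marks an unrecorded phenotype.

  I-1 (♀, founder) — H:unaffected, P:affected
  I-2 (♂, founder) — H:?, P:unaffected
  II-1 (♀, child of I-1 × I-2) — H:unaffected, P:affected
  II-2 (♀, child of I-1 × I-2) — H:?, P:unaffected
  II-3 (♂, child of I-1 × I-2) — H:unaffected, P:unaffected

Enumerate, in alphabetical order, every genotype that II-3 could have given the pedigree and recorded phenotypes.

II-3 ∈ {HH Pp, Hh Pp}

H/I-1 un ·: HH|Hh
H/I-2 ? ·: HH|Hh|hh
H/II-1 un I-1×I-2: HH|Hh
H/II-2 ? I-1×I-2: HH|Hh|hh
H/II-3 un I-1×I-2: HH|Hh
⇒ H over [I-1,I-2,II-1,II-2,II-3]: 32 consistent
P/I-1 aff ·: pp
P/I-2 un ·: Pp
P/II-1 aff I-1×I-2: pp
P/II-2 un I-1×I-2: Pp
P/II-3 un I-1×I-2: Pp
⇒ P over [I-1,I-2,II-1,II-2,II-3]: 1 consistent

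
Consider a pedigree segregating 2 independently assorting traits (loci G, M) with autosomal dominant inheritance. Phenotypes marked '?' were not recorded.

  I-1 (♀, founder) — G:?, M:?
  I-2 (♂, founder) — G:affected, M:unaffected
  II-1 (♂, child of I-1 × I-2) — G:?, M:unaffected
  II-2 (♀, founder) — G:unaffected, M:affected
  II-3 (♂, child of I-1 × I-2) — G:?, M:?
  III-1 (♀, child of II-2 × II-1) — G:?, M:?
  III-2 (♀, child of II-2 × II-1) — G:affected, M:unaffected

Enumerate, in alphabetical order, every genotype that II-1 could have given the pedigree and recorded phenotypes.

G/I-1 ? ·: gg|Gg|GG
G/I-2 aff ·: Gg|GG
G/II-1 ? I-1×I-2: Gg|GG
G/II-2 un ·: gg
G/II-3 ? I-1×I-2: gg|Gg|GG
G/III-1 ? II-2×II-1: gg|Gg
G/III-2 aff II-2×II-1: Gg
⇒ G over [I-1,I-2,II-1,II-2,II-3,III-1,III-2]: 28 consistent
M/I-1 ? ·: mm|Mm
M/I-2 un ·: mm
M/II-1 un I-1×I-2: mm
M/II-2 aff ·: Mm
M/II-3 ? I-1×I-2: mm|Mm
M/III-1 ? II-2×II-1: mm|Mm
M/III-2 un II-2×II-1: mm
⇒ M over [I-1,I-2,II-1,II-2,II-3,III-1,III-2]: 6 consistent

II-1 ∈ {GG mm, Gg mm}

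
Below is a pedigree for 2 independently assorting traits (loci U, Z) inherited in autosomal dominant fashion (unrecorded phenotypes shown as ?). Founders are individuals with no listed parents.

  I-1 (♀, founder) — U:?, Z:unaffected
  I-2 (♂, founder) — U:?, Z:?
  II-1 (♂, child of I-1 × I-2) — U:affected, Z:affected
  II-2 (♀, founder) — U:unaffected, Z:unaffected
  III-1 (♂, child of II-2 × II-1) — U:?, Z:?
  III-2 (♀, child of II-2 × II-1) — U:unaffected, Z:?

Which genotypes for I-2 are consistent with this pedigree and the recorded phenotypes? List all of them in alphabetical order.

U/I-1 ? ·: uu|Uu|UU
U/I-2 ? ·: uu|Uu|UU
U/II-1 aff I-1×I-2: Uu
U/II-2 un ·: uu
U/III-1 ? II-2×II-1: uu|Uu
U/III-2 un II-2×II-1: uu
⇒ U over [I-1,I-2,II-1,II-2,III-1,III-2]: 14 consistent
Z/I-1 un ·: zz
Z/I-2 ? ·: Zz|ZZ
Z/II-1 aff I-1×I-2: Zz
Z/II-2 un ·: zz
Z/III-1 ? II-2×II-1: zz|Zz
Z/III-2 ? II-2×II-1: zz|Zz
⇒ Z over [I-1,I-2,II-1,II-2,III-1,III-2]: 8 consistent

I-2 ∈ {UU ZZ, UU Zz, Uu ZZ, Uu Zz, uu ZZ, uu Zz}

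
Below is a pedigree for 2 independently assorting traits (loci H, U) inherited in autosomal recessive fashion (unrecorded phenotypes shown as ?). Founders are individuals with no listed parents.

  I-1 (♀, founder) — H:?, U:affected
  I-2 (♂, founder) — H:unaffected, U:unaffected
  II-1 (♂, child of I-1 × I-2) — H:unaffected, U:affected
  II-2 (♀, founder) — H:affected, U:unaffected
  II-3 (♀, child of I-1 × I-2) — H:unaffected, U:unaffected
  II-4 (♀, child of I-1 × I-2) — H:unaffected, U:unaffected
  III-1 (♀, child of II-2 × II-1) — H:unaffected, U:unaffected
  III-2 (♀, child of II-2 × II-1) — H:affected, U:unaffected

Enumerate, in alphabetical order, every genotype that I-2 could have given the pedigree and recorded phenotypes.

I-2 ∈ {HH Uu, Hh Uu}

H/I-1 ? ·: HH|Hh|hh
H/I-2 un ·: HH|Hh
H/II-1 un I-1×I-2: Hh
H/II-2 aff ·: hh
H/II-3 un I-1×I-2: HH|Hh
H/II-4 un I-1×I-2: HH|Hh
H/III-1 un II-2×II-1: Hh
H/III-2 aff II-2×II-1: hh
⇒ H over [I-1,I-2,II-1,II-2,II-3,II-4,III-1,III-2]: 14 consistent
U/I-1 aff ·: uu
U/I-2 un ·: Uu
U/II-1 aff I-1×I-2: uu
U/II-2 un ·: UU|Uu
U/II-3 un I-1×I-2: Uu
U/II-4 un I-1×I-2: Uu
U/III-1 un II-2×II-1: Uu
U/III-2 un II-2×II-1: Uu
⇒ U over [I-1,I-2,II-1,II-2,II-3,II-4,III-1,III-2]: 2 consistent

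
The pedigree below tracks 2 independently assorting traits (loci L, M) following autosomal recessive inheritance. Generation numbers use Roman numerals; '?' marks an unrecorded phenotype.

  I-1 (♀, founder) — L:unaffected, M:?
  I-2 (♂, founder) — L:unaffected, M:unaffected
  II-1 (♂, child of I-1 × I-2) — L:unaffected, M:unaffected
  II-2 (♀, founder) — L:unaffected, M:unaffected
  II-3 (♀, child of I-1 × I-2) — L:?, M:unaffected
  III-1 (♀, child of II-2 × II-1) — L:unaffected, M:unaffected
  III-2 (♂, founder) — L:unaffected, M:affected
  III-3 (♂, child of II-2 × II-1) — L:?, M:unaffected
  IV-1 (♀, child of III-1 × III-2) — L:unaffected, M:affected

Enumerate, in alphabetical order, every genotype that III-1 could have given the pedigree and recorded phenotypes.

III-1 ∈ {LL Mm, Ll Mm}

L/I-1 un ·: LL|Ll
L/I-2 un ·: LL|Ll
L/II-1 un I-1×I-2: LL|Ll
L/II-2 un ·: LL|Ll
L/II-3 ? I-1×I-2: LL|Ll|ll
L/III-1 un II-2×II-1: LL|Ll
L/III-2 un ·: LL|Ll
L/III-3 ? II-2×II-1: LL|Ll|ll
L/IV-1 un III-1×III-2: LL|Ll
⇒ L over [I-1,I-2,II-1,II-2,II-3,III-1,III-2,III-3,IV-1]: 381 consistent
M/I-1 ? ·: MM|Mm|mm
M/I-2 un ·: MM|Mm
M/II-1 un I-1×I-2: MM|Mm
M/II-2 un ·: MM|Mm
M/II-3 un I-1×I-2: MM|Mm
M/III-1 un II-2×II-1: Mm
M/III-2 aff ·: mm
M/III-3 un II-2×II-1: MM|Mm
M/IV-1 aff III-1×III-2: mm
⇒ M over [I-1,I-2,II-1,II-2,II-3,III-1,III-2,III-3,IV-1]: 46 consistent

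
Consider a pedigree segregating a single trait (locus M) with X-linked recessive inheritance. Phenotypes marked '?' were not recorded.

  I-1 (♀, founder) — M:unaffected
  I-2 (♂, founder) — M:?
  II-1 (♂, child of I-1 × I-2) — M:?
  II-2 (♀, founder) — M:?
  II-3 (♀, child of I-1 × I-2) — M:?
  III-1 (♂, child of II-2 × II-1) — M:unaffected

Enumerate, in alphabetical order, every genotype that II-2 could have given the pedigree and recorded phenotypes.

M/I-1 un ·: X^MX^M|X^MX^m
M/I-2 ? ·: X^MY|X^mY
M/II-1 ? I-1×I-2: X^MY|X^mY
M/II-2 ? ·: X^MX^M|X^MX^m
M/II-3 ? I-1×I-2: X^MX^M|X^MX^m|X^mX^m
M/III-1 un II-2×II-1: X^MY
⇒ M over [I-1,I-2,II-1,II-2,II-3,III-1]: 20 consistent

II-2 ∈ {X^MX^M, X^MX^m}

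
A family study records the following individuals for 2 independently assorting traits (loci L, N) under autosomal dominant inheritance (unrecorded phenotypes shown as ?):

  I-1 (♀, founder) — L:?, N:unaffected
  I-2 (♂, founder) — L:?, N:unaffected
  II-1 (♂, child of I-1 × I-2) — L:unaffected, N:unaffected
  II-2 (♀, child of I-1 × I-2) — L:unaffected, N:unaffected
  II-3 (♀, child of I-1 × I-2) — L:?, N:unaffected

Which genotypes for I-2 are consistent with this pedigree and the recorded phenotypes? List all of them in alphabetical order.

L/I-1 ? ·: ll|Ll
L/I-2 ? ·: ll|Ll
L/II-1 un I-1×I-2: ll
L/II-2 un I-1×I-2: ll
L/II-3 ? I-1×I-2: ll|Ll|LL
⇒ L over [I-1,I-2,II-1,II-2,II-3]: 8 consistent
N/I-1 un ·: nn
N/I-2 un ·: nn
N/II-1 un I-1×I-2: nn
N/II-2 un I-1×I-2: nn
N/II-3 un I-1×I-2: nn
⇒ N over [I-1,I-2,II-1,II-2,II-3]: 1 consistent

I-2 ∈ {Ll nn, ll nn}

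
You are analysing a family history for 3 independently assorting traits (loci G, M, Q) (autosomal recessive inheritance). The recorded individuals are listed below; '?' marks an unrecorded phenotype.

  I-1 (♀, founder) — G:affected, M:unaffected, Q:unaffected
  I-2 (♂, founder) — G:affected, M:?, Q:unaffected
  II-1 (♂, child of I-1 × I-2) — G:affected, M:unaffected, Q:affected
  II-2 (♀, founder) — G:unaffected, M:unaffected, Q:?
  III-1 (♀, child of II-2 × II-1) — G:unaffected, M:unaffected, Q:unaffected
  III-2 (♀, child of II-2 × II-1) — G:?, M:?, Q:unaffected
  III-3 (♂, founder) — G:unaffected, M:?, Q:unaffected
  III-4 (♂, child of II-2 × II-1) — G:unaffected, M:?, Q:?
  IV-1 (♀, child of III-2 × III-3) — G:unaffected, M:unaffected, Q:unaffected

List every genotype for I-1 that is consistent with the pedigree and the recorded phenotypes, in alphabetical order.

G/I-1 aff ·: gg
G/I-2 aff ·: gg
G/II-1 aff I-1×I-2: gg
G/II-2 un ·: GG|Gg
G/III-1 un II-2×II-1: Gg
G/III-2 ? II-2×II-1: Gg|gg
G/III-3 un ·: GG|Gg
G/III-4 un II-2×II-1: Gg
G/IV-1 un III-2×III-3: GG|Gg
⇒ G over [I-1,I-2,II-1,II-2,III-1,III-2,III-3,III-4,IV-1]: 10 consistent
M/I-1 un ·: MM|Mm
M/I-2 ? ·: MM|Mm|mm
M/II-1 un I-1×I-2: MM|Mm
M/II-2 un ·: MM|Mm
M/III-1 un II-2×II-1: MM|Mm
M/III-2 ? II-2×II-1: MM|Mm|mm
M/III-3 ? ·: MM|Mm|mm
M/III-4 ? II-2×II-1: MM|Mm|mm
M/IV-1 un III-2×III-3: MM|Mm
⇒ M over [I-1,I-2,II-1,II-2,III-1,III-2,III-3,III-4,IV-1]: 670 consistent
Q/I-1 un ·: Qq
Q/I-2 un ·: Qq
Q/II-1 aff I-1×I-2: qq
Q/II-2 ? ·: QQ|Qq
Q/III-1 un II-2×II-1: Qq
Q/III-2 un II-2×II-1: Qq
Q/III-3 un ·: QQ|Qq
Q/III-4 ? II-2×II-1: Qq|qq
Q/IV-1 un III-2×III-3: QQ|Qq
⇒ Q over [I-1,I-2,II-1,II-2,III-1,III-2,III-3,III-4,IV-1]: 12 consistent

I-1 ∈ {gg MM Qq, gg Mm Qq}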